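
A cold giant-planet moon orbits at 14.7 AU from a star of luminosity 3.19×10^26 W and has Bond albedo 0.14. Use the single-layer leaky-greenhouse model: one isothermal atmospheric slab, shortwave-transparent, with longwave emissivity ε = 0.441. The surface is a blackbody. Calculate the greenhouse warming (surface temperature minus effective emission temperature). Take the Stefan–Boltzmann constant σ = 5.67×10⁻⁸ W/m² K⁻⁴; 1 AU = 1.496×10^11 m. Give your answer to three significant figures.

d = 14.7 × 1.496×10^11 m = 2.199×10^12 m.
S = L/(4πd²) = 5.249 W/m².
Effective emission temperature (TOA balance): σT_e⁴ = S(1−α)/4 = 1.129 W/m² → T_e = 66.79 K.
For a single slab of emissivity ε, T_s⁴ = 2T_e⁴/(2−ε); thus T_s = 66.79·(1.283)^(1/4) = 71.09 K.
Greenhouse warming: T_s − T_e = 4.292 K.

4.29 K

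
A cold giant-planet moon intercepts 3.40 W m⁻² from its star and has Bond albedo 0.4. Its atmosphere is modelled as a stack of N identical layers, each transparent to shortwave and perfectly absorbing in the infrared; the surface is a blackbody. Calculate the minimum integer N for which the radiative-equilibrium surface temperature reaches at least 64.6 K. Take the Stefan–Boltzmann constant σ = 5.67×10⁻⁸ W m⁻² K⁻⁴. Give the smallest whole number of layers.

Top-of-atmosphere balance: σT_e⁴ = S(1−α)/4 = 0.5100 W m⁻² → T_e = 54.76 K.
Need (N+1)T_e⁴ ≥ T_s⁴, i.e. N+1 ≥ (64.6/54.76)⁴ = 1.936.
The minimum whole number is N = 1.

1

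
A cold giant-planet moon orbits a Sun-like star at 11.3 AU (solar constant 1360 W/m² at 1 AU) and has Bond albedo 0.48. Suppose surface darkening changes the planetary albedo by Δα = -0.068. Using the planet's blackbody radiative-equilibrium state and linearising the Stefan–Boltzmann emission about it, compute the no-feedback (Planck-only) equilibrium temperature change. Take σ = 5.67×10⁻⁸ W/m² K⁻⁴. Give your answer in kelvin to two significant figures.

2.3 kelvin

By the inverse-square law, S = 1360/11.3² = 10.65 W/m².
Unperturbed T_e = [10.65·(1−0.48)/(4σ)]^¼ = 70.30 K.
ΔF = −(S/4)Δα = −(10.65/4)×(-0.068) = 0.1811 W/m².
Planck response: λ_P = 4σT_e³ = 4·5.67×10⁻⁸·(70.30)³ = 0.07879 W/m²/K.
ΔT₀ = ΔF/λ_P = 0.1811/0.07879 = 2.30 K.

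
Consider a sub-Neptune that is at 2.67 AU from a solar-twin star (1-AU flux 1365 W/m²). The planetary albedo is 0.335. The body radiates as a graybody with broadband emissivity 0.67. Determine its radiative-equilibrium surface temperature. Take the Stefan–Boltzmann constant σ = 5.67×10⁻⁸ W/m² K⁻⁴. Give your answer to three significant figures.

Flux at the orbit: S = 1365/(2.67)² = 191.5 W/m².
The planet absorbs (1−α)S over its disc πR² and re-emits over 4πR², so the mean absorbed flux is (1−0.335)·191.5/4 = 31.83 W/m².
Equating to εσT⁴ with ε = 0.67: T = (31.83/0.67σ)^(1/4) = 170.1 K.

170 K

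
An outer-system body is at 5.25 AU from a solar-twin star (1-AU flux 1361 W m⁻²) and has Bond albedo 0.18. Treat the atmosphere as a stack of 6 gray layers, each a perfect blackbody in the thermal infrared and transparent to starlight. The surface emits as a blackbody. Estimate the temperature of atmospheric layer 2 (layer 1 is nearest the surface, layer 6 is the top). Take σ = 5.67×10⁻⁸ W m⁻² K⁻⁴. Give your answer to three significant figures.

Flux at the orbit: S = 1361/(5.25)² = 49.38 W m⁻².
Top-of-atmosphere balance: σT_e⁴ = S(1−α)/4 = 10.12 W m⁻² → T_e = 115.6 K.
Each opaque layer satisfies 2T_j⁴ = T_{j−1}⁴ + T_{j+1}⁴, giving T_k⁴ = (N+1−k)T_e⁴.
With k = 2: T_2 = (6+1−2)^¼·115.6 K = 172.9 K.

173 K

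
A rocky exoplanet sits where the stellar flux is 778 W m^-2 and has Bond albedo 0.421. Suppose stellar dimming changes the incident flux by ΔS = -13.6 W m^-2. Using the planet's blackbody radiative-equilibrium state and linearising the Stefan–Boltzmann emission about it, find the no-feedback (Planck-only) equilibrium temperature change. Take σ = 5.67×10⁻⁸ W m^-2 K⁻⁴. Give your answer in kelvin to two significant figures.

-0.92 kelvin

Unperturbed T_e = [778.0·(1−0.421)/(4σ)]^¼ = 211.1 K.
ΔF = Δ[S(1−α)]/4 = (1−0.421)·-13.6/4 = -1.969 W m^-2.
Linearising σT⁴ gives d(σT⁴)/dT = 4σT_e³ = 2.134 W m^-2 per K.
So ΔT₀ = -1.969/2.134 = -0.923 K.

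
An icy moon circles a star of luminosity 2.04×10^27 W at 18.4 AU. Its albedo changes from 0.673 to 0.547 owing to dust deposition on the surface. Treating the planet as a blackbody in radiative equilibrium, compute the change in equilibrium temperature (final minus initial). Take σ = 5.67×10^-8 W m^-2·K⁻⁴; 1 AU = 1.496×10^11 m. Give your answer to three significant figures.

Orbital distance: d = 18.4 AU = 2.753×10^12 m.
Flux at the orbit: S = L/(4πd²) = 2.04×10^27/(4π·(2.75×10^12)²) = 21.43 W m^-2.
Before: T₁ = [21.43·0.327/(4σ)]^(1/4) = 74.55 K.
After:  T₂ = [21.43·0.453/(4σ)]^(1/4) = 80.88 K.
Change: 80.88 − 74.55 = 6.329 K.

6.33 kelvin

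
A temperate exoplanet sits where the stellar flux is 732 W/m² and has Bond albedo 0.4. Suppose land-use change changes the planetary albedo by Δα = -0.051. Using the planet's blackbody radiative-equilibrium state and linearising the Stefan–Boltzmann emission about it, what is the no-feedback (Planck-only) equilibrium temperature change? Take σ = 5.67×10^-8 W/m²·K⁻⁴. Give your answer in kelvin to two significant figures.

Reference equilibrium: T_e = [S(1−α)/(4σ)]^(1/4) = 209.8 K.
ΔF = −(S/4)Δα = −(732.0/4)×(-0.051) = 9.333 W/m².
Planck response: λ_P = 4σT_e³ = 4·5.67×10⁻⁸·(209.8)³ = 2.094 W/m²/K.
ΔT₀ = ΔF/λ_P = 9.333/2.094 = 4.46 K.

4.5 K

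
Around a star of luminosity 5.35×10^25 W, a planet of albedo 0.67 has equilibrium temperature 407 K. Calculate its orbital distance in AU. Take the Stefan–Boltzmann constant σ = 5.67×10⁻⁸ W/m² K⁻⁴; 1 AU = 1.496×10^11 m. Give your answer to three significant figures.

The flux needed for this T is 4σT⁴/(1−0.67) = 18860 W/m².
Then d = [L/(4πS)]^(1/2) = 1.503×10^10 m, i.e. 0.1004 AU.

0.100 AU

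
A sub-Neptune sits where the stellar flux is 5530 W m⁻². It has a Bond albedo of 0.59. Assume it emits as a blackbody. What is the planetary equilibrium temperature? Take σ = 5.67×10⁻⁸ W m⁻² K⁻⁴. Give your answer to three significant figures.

316 K

Averaging over the sphere, the absorbed flux is S(1−α)/4 = 566.8 W m⁻².
Set σT⁴ = 566.8 → T = (566.8/σ)^(1/4) = 316.2 K.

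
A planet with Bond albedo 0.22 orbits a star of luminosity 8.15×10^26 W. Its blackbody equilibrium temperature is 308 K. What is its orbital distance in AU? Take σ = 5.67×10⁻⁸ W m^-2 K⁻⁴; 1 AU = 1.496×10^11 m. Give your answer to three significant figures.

Required flux: S = 4σT⁴/(1−α) = 2617 W m^-2.
Then d = [L/(4πS)]^(1/2) = 1.574×10^11 m, i.e. 1.052 AU.

1.05 AU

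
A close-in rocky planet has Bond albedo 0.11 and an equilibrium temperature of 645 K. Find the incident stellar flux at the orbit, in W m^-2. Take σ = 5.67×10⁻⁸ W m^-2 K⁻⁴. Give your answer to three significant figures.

From S(1−α)/4 = σT⁴: S = 4σT⁴/(1−α).
The emitted flux is σT⁴ = 9813 W m^-2.
So S = 4×9813/(1−0.11) = 44110 W m^-2.

44100 W m^-2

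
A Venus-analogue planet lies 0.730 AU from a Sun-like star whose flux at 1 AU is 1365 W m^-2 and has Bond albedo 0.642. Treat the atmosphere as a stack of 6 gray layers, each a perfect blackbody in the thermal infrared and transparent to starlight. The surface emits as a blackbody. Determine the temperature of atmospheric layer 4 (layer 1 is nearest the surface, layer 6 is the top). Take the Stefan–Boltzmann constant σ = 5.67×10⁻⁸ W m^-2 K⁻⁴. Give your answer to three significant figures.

332 K

By the inverse-square law, S = 1365/0.730² = 2561 W m^-2.
Top-of-atmosphere balance: σT_e⁴ = S(1−α)/4 = 229.3 W m^-2 → T_e = 252.2 K.
Each opaque layer satisfies 2T_j⁴ = T_{j−1}⁴ + T_{j+1}⁴, giving T_k⁴ = (N+1−k)T_e⁴.
With k = 4: T_4 = (6+1−4)^¼·252.2 K = 331.9 K.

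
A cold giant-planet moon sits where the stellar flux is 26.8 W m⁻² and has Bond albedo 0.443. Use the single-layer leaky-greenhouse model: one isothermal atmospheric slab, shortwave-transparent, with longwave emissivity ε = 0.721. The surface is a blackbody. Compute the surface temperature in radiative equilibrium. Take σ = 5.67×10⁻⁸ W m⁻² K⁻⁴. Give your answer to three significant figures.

101 K

At the top of the atmosphere, σT_e⁴ = S(1−α)/4 = 3.732 W m⁻², giving T_e = 90.07 K.
Surface balance with a leaky layer gives σT_s⁴ = σT_e⁴·2/(2−ε), so T_s = T_e·[2/(2−0.721)]^(1/4) = 100.7 K.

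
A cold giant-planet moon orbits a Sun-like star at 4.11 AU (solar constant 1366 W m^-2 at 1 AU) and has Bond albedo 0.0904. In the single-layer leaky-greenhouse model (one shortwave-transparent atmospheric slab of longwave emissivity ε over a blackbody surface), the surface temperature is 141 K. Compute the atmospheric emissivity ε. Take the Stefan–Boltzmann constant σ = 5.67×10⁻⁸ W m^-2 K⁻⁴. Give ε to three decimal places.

By the inverse-square law, S = 1366/4.11² = 80.87 W m^-2.
TOA balance gives T_e = 134.2 K.
Inverting T_s⁴ = 2T_e⁴/(2−ε): (T_e/T_s)⁴ = 0.8205, so ε = 2(1 − 0.8205) = 0.3589.

0.359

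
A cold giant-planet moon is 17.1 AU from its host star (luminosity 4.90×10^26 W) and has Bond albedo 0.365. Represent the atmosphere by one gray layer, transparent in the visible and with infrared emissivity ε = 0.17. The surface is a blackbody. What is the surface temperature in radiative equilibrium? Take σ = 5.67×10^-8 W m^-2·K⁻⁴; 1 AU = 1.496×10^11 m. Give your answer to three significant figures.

d = 17.1 × 1.496×10^11 m = 2.558×10^12 m.
S = L/(4πd²) = 5.958 W m^-2.
At the top of the atmosphere, σT_e⁴ = S(1−α)/4 = 0.9459 W m^-2, giving T_e = 63.91 K.
For a single slab of emissivity ε, T_s⁴ = 2T_e⁴/(2−ε); thus T_s = 63.91·(1.093)^(1/4) = 65.34 K.

65.3 K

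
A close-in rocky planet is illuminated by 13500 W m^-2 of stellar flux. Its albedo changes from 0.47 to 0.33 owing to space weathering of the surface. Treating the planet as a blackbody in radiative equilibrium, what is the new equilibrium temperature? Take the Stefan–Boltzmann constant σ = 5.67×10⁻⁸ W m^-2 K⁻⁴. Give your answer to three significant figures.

447 kelvin

With the new albedo, S(1−α₂)/4 = 2261 W m^-2, so T₂ = 446.9 K.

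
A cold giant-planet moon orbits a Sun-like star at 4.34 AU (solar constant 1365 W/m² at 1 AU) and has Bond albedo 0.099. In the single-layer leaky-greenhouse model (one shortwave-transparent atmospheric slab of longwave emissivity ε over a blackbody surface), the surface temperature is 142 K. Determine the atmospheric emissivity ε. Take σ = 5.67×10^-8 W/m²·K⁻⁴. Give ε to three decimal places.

0.584

Irradiance scales as 1/d², so S = 1365 W/m² × (1/4.34)² = 72.47 W/m².
Effective temperature: T_e = [S(1−α)/(4σ)]^(1/4) = 130.3 K.
Inverting T_s⁴ = 2T_e⁴/(2−ε): (T_e/T_s)⁴ = 0.7081, so ε = 2(1 − 0.7081) = 0.5838.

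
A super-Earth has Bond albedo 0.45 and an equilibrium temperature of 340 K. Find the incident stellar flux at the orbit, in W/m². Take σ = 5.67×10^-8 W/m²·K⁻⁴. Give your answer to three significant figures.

From S(1−α)/4 = σT⁴: S = 4σT⁴/(1−α).
σT⁴ = 5.67×10⁻⁸·(340)⁴ = 757.7 W/m².
So S = 4×757.7/(1−0.45) = 5511 W/m².

5510 W/m²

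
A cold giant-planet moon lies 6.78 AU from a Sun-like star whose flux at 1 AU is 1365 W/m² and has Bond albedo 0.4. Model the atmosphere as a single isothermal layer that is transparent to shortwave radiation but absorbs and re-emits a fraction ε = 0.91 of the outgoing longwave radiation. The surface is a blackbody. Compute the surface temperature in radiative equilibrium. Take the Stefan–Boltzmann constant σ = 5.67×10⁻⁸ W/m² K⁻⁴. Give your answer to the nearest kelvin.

By the inverse-square law, S = 1365/6.78² = 29.69 W/m².
The planet radiates to space at T_e = [S(1−α)/(4σ)]^(1/4) = 94.14 K.
Surface balance with a leaky layer gives σT_s⁴ = σT_e⁴·2/(2−ε), so T_s = T_e·[2/(2−0.91)]^(1/4) = 109.6 K.

110 K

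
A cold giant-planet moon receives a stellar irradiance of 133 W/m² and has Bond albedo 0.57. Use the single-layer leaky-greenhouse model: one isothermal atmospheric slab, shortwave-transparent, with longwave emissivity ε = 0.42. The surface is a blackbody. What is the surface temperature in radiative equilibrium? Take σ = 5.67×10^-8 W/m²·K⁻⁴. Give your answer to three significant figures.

Effective emission temperature (TOA balance): σT_e⁴ = S(1−α)/4 = 14.30 W/m² → T_e = 126.0 K.
For a single slab of emissivity ε, T_s⁴ = 2T_e⁴/(2−ε); thus T_s = 126.0·(1.266)^(1/4) = 133.7 K.

134 kelvin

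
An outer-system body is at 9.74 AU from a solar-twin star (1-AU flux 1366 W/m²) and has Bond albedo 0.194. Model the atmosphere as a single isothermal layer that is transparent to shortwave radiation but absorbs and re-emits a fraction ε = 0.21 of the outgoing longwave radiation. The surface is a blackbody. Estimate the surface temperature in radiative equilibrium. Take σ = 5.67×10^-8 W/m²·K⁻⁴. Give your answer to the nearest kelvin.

Irradiance scales as 1/d², so S = 1366 W/m² × (1/9.74)² = 14.40 W/m².
At the top of the atmosphere, σT_e⁴ = S(1−α)/4 = 2.901 W/m², giving T_e = 84.58 K.
The surface balance (absorbed SW + ε·downward IR = σT_s⁴) with T_a⁴ = T_s⁴/2 reduces to T_s = T_e·[2/(2−ε)]^¼ = 86.96 K.

87 K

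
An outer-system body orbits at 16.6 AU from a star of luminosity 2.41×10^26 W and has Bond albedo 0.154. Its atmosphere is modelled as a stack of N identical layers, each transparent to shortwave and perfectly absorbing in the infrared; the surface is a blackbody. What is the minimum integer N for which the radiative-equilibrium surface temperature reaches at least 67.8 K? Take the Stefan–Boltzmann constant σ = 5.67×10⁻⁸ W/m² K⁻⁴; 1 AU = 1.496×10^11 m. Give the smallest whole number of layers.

1

Orbital distance: d = 16.6 AU = 2.483×10^12 m.
S = L/(4πd²) = 3.110 W/m².
OLR = S(1−α)/4 = 0.6577 W/m²; the top layer radiates at T_e = 58.36 K.
Need (N+1)T_e⁴ ≥ T_s⁴, i.e. N+1 ≥ (67.8/58.36)⁴ = 1.822.
Rounding up, N = 1.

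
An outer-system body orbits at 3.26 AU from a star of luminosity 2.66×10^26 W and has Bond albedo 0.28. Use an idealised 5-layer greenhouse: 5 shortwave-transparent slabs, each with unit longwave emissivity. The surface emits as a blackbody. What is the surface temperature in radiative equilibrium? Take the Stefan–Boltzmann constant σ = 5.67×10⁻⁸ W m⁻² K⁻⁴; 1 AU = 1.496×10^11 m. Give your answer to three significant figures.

d = 3.26 × 1.496×10^11 m = 4.877×10^11 m.
Spreading L over a sphere of radius d: S = 2.66×10^26/(4π·4.88×10^11²) = 89.00 W m⁻².
The effective emission temperature is T_e = [S(1−α)/(4σ)]^¼ = 129.6 K.
Layer-by-layer balance gives σT_s⁴ = (N+1)σT_e⁴, so T_s = 6^¼·129.6 = 202.9 K.

203 kelvin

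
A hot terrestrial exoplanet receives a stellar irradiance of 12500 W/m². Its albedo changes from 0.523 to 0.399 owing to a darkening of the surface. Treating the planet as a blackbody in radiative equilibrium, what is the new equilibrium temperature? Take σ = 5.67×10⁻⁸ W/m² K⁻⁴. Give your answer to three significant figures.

With the new albedo, S(1−α₂)/4 = 1878 W/m², so T₂ = 426.6 K.

427 K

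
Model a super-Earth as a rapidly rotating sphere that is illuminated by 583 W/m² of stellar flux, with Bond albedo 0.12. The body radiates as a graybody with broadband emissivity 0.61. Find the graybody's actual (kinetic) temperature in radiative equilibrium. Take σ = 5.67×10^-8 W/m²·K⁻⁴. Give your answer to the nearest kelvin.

247 K

The planet absorbs (1−α)S over its disc πR² and re-emits over 4πR², so the mean absorbed flux is (1−0.12)·583.0/4 = 128.3 W/m².
Radiative balance εσT⁴ = 128.3 gives T = [128.3/(0.61·σ)]^(1/4) = 246.8 K.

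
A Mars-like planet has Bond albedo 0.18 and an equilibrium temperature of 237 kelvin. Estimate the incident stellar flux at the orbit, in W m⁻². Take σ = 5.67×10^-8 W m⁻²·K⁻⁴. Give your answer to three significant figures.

Invert the energy balance for S: S = 4σT⁴/(1−α).
The emitted flux is σT⁴ = 178.9 W m⁻².
So S = 4×178.9/(1−0.18) = 872.6 W m⁻².

873 W m⁻²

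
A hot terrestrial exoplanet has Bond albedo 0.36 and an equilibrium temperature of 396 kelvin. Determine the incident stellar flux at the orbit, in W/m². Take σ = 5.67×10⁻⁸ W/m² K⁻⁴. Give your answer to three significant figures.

Invert the energy balance for S: S = 4σT⁴/(1−α).
The emitted flux is σT⁴ = 1394 W/m².
So S = 4×1394/(1−0.36) = 8715 W/m².

8710 W/m²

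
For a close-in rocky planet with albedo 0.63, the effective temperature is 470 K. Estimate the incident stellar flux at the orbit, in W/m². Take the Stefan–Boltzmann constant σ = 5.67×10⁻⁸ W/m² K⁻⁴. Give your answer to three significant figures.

From S(1−α)/4 = σT⁴: S = 4σT⁴/(1−α).
The emitted flux is σT⁴ = 2767 W/m².
So S = 4×2767/(1−0.63) = 29910 W/m².

29900 W/m²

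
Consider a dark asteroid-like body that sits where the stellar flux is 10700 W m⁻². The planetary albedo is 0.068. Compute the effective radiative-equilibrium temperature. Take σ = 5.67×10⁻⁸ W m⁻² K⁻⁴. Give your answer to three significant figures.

458 kelvin

The planet absorbs (1−α)S over its disc πR² and re-emits over 4πR², so the mean absorbed flux is (1−0.068)·10700/4 = 2493 W m⁻².
In equilibrium σT⁴ equals this, so T = 457.9 K.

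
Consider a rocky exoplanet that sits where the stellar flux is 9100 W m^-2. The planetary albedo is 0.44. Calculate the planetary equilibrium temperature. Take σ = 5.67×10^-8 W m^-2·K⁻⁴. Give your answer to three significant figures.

Absorbed flux (global mean): S(1−α)/4 = 9100·0.56/4 = 1274 W m^-2.
Set σT⁴ = 1274 → T = (1274/σ)^(1/4) = 387.2 K.

387 kelvin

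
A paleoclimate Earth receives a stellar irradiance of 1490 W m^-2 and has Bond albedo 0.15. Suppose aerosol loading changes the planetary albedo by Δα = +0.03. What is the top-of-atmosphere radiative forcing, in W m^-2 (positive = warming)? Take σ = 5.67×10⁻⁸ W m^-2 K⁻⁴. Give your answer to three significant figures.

-11.2 W m^-2

The change in absorbed flux is Δ[S(1−α)/4] = −SΔα/4 = -11.17 W m^-2.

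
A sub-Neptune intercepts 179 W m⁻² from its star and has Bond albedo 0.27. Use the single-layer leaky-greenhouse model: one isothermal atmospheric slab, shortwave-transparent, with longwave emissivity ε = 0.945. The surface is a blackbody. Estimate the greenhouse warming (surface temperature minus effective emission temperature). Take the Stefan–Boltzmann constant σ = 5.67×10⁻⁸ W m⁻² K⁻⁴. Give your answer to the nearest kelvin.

At the top of the atmosphere, σT_e⁴ = S(1−α)/4 = 32.67 W m⁻², giving T_e = 154.9 K.
Surface balance with a leaky layer gives σT_s⁴ = σT_e⁴·2/(2−ε), so T_s = T_e·[2/(2−0.945)]^(1/4) = 181.8 K.
The atmosphere warms the surface by 26.86 K.

27 K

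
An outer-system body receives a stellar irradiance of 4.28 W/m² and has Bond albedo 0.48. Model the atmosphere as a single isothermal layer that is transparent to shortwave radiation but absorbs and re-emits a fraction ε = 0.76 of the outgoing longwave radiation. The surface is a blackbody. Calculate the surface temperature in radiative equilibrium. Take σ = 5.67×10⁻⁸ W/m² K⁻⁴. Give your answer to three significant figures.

63.1 K

At the top of the atmosphere, σT_e⁴ = S(1−α)/4 = 0.5564 W/m², giving T_e = 55.97 K.
For a single slab of emissivity ε, T_s⁴ = 2T_e⁴/(2−ε); thus T_s = 55.97·(1.613)^(1/4) = 63.07 K.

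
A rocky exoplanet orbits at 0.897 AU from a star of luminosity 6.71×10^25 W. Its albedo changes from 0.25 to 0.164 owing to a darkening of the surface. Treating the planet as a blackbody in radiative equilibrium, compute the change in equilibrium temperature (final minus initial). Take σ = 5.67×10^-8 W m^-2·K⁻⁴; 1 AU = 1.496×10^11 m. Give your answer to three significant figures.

4.87 K

Orbital distance: d = 0.897 AU = 1.342×10^11 m.
Spreading L over a sphere of radius d: S = 6.71×10^25/(4π·1.34×10^11²) = 296.5 W m^-2.
Before: T₁ = [296.5·0.75/(4σ)]^(1/4) = 177.0 K.
With α = 0.164, T₂ = 181.8 K.
ΔT = T₂ − T₁ = 4.868 K.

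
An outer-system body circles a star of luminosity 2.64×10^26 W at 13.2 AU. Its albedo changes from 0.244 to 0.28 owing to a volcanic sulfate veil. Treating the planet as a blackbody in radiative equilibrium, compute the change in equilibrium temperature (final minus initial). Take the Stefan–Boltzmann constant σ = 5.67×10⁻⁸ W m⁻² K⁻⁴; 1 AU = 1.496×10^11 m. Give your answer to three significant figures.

-0.789 kelvin

Orbital distance: d = 13.2 AU = 1.975×10^12 m.
S = L/(4πd²) = 5.387 W m⁻².
Initial: T₁ = [S(1−0.244)/(4σ)]^(1/4) = 65.10 K.
With α = 0.28, T₂ = 64.31 K.
ΔT = T₂ − T₁ = -0.7892 K.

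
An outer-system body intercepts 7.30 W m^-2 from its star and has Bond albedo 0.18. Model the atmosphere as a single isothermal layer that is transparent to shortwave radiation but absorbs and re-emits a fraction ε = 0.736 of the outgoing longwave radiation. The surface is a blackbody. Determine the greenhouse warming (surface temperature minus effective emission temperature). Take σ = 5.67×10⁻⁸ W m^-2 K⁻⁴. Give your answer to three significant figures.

8.71 K

Effective emission temperature (TOA balance): σT_e⁴ = S(1−α)/4 = 1.497 W m^-2 → T_e = 71.68 K.
The surface balance (absorbed SW + ε·downward IR = σT_s⁴) with T_a⁴ = T_s⁴/2 reduces to T_s = T_e·[2/(2−ε)]^¼ = 80.39 K.
The atmosphere warms the surface by 8.713 K.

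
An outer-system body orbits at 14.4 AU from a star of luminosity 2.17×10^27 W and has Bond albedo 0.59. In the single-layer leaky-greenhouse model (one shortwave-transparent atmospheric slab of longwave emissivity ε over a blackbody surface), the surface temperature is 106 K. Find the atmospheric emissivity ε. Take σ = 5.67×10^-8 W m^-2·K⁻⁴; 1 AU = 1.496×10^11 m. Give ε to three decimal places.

0.934

Orbital distance: d = 14.4 AU = 2.154×10^12 m.
Spreading L over a sphere of radius d: S = 2.17×10^27/(4π·2.15×10^12²) = 37.21 W m^-2.
TOA balance gives T_e = 90.56 K.
Since (2−ε)/2 = (T_e/T_s)⁴ = 0.5328, ε = 0.9344.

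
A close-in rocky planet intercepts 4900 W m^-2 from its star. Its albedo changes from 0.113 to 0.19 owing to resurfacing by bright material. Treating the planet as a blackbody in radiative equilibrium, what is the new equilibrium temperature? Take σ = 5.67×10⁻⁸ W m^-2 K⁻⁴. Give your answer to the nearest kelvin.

364 kelvin

T₂ = [S(1−α₂)/(4σ)]^(1/4) = [4900·0.81/(4σ)]^(1/4) = 363.7 K.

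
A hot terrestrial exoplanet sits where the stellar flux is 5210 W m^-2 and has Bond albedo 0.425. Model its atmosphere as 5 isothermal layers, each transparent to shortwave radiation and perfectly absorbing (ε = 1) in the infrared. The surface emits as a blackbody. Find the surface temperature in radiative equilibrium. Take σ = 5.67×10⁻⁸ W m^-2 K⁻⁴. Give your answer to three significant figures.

The effective emission temperature is T_e = [S(1−α)/(4σ)]^¼ = 339.0 K.
With N = 5 opaque layers, T_s = (N+1)^(1/4)·T_e = 6^(1/4)·339.0 = 530.6 K.

531 K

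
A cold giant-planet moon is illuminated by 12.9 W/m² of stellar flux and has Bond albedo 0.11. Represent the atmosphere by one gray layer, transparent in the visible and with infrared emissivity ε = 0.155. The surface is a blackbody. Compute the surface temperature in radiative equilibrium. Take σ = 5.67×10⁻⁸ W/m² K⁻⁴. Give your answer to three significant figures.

The planet radiates to space at T_e = [S(1−α)/(4σ)]^(1/4) = 84.35 K.
Surface balance with a leaky layer gives σT_s⁴ = σT_e⁴·2/(2−ε), so T_s = T_e·[2/(2−0.155)]^(1/4) = 86.07 K.

86.1 K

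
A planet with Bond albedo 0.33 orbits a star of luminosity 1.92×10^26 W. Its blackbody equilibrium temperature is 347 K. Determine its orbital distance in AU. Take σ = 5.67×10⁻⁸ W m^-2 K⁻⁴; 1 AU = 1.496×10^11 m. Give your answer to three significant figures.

0.373 AU

Energy balance gives S = 4σT⁴/(1−α) = 4908 W m^-2.
S = L/(4πd²) → d = √(L/4πS) = √(1.92×10^26/(4π·4908)) = 5.580×10^10 m = 0.3730 AU.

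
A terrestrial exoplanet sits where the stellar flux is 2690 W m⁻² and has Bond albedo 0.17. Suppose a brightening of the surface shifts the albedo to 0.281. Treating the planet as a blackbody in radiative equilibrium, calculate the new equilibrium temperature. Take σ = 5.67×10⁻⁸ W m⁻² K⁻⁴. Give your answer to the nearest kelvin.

New equilibrium: T₂ = [(1−0.281)·2690/(4σ)]^(1/4) = 303.9 K.

304 K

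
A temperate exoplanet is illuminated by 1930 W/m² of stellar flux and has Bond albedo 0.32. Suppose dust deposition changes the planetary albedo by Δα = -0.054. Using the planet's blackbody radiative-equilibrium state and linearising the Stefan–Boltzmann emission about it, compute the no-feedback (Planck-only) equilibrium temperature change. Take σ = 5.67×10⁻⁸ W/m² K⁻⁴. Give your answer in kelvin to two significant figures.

5.5 kelvin

Unperturbed T_e = [1930·(1−0.32)/(4σ)]^¼ = 275.8 K.
The change in absorbed flux is Δ[S(1−α)/4] = −SΔα/4 = 26.05 W/m².
Linearising σT⁴ gives d(σT⁴)/dT = 4σT_e³ = 4.758 W/m² per K.
ΔT₀ = ΔF/λ_P = 26.05/4.758 = 5.48 K.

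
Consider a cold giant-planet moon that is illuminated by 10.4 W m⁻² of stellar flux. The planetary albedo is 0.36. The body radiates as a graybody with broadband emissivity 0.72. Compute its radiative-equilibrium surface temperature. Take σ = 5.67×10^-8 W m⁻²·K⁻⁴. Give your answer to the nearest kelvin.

Averaging over the sphere, the absorbed flux is S(1−α)/4 = 1.664 W m⁻².
Equating to εσT⁴ with ε = 0.72: T = (1.664/0.72σ)^(1/4) = 79.90 K.

80 K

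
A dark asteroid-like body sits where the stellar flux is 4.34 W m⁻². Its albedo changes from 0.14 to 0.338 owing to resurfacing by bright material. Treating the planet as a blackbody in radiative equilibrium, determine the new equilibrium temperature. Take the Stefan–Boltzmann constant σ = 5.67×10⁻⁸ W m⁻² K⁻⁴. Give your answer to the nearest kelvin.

60 K

New equilibrium: T₂ = [(1−0.338)·4.340/(4σ)]^(1/4) = 59.66 K.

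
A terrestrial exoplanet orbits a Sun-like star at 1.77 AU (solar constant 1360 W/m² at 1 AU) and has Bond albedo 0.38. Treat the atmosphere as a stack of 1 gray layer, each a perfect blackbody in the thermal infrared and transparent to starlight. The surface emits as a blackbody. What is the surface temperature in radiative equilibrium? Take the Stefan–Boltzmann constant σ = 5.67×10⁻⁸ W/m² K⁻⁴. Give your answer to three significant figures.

Irradiance scales as 1/d², so S = 1360 W/m² × (1/1.77)² = 434.1 W/m².
OLR = S(1−α)/4 = 67.29 W/m²; the top layer radiates at T_e = 185.6 K.
Layer-by-layer balance gives σT_s⁴ = (N+1)σT_e⁴, so T_s = 2^¼·185.6 = 220.7 K.

221 kelvin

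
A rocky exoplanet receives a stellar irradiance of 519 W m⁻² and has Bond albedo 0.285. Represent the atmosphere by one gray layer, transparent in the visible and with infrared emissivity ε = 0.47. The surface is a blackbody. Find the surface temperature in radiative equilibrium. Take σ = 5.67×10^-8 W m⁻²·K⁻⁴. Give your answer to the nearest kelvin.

The planet radiates to space at T_e = [S(1−α)/(4σ)]^(1/4) = 201.1 K.
For a single slab of emissivity ε, T_s⁴ = 2T_e⁴/(2−ε); thus T_s = 201.1·(1.307)^(1/4) = 215.1 K.

215 K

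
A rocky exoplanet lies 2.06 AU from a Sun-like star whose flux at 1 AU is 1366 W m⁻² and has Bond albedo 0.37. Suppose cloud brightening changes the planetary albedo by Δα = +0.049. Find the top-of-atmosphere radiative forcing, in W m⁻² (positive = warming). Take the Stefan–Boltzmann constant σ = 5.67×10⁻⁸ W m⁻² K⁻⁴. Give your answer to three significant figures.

By the inverse-square law, S = 1366/2.06² = 321.9 W m⁻².
ΔF = −(S/4)Δα = −(321.9/4)×(+0.049) = -3.943 W m⁻².

-3.94 W m⁻²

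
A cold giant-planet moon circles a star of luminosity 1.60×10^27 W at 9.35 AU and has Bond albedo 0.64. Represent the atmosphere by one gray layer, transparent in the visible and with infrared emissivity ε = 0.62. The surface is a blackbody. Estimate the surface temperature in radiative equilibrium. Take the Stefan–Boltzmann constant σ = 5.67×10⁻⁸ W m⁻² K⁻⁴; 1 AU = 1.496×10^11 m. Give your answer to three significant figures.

Orbital distance: d = 9.35 AU = 1.399×10^12 m.
Flux at the orbit: S = L/(4πd²) = 1.60×10^27/(4π·(1.40×10^12)²) = 65.08 W m⁻².
Effective emission temperature (TOA balance): σT_e⁴ = S(1−α)/4 = 5.857 W m⁻² → T_e = 100.8 K.
For a single slab of emissivity ε, T_s⁴ = 2T_e⁴/(2−ε); thus T_s = 100.8·(1.449)^(1/4) = 110.6 K.

111 K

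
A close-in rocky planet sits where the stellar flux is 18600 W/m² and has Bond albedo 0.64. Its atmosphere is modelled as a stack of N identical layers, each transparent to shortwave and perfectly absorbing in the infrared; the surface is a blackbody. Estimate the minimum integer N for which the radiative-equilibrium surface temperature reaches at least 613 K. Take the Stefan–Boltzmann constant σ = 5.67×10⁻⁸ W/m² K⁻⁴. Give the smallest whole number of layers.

4

Top-of-atmosphere balance: σT_e⁴ = S(1−α)/4 = 1674 W/m² → T_e = 414.5 K.
Since T_s⁴ = (N+1)T_e⁴, we need N ≥ (T_s/T_e)⁴ − 1 = 3.783.
Rounding up, N = 4.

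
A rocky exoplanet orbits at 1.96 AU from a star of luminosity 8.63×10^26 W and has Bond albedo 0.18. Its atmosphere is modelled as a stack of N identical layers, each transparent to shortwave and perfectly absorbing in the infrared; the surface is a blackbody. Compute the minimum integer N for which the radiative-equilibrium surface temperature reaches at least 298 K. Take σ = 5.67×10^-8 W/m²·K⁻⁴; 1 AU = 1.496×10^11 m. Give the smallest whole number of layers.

2

Orbital distance: d = 1.96 AU = 2.932×10^11 m.
Flux at the orbit: S = L/(4πd²) = 8.63×10^26/(4π·(2.93×10^11)²) = 798.8 W/m².
The effective emission temperature is T_e = [S(1−α)/(4σ)]^¼ = 231.8 K.
Since T_s⁴ = (N+1)T_e⁴, we need N ≥ (T_s/T_e)⁴ − 1 = 1.731.
The minimum whole number is N = 2.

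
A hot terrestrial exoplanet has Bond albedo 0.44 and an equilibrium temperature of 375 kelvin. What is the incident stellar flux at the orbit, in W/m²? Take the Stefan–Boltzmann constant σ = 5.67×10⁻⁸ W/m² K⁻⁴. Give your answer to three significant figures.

8010 W/m²

From S(1−α)/4 = σT⁴: S = 4σT⁴/(1−α).
The emitted flux is σT⁴ = 1121 W/m².
S = 4·1121/0.56 = 8009 W/m².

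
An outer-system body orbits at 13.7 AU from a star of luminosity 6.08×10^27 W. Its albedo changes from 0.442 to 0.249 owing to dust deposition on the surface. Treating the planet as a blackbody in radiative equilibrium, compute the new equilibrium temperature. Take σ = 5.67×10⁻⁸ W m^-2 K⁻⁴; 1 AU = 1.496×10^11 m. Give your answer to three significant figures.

140 K

Orbital distance: d = 13.7 AU = 2.050×10^12 m.
S = L/(4πd²) = 115.2 W m^-2.
T₂ = [S(1−α₂)/(4σ)]^(1/4) = [115.2·0.751/(4σ)]^(1/4) = 139.7 K.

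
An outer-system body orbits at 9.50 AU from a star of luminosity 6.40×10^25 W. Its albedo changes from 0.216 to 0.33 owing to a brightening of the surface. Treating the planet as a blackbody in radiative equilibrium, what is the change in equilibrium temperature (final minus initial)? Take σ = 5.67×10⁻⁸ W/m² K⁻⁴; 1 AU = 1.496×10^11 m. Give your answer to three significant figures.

d = 9.50 × 1.496×10^11 m = 1.421×10^12 m.
S = L/(4πd²) = 2.522 W/m².
With α = 0.216, T₁ = 54.34 K.
Final:   T₂ = [S(1−0.33)/(4σ)]^(1/4) = 52.24 K.
Change: 52.24 − 54.34 = -2.093 K.

-2.09 kelvin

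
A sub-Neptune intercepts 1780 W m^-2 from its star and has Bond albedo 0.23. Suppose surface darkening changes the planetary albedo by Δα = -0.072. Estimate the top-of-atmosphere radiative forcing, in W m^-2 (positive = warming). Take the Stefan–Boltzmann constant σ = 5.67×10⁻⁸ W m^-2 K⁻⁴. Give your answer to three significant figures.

32.0 W m^-2

TOA radiative forcing: ΔF = −S·Δα/4 = −1780·(-0.072)/4 = 32.04 W m^-2.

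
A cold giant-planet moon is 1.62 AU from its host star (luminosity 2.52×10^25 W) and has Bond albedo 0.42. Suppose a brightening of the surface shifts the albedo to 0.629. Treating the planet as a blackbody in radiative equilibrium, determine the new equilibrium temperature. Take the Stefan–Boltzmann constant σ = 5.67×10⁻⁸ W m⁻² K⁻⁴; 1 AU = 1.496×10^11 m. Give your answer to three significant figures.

86.4 K

d = 1.62 × 1.496×10^11 m = 2.424×10^11 m.
Spreading L over a sphere of radius d: S = 2.52×10^25/(4π·2.42×10^11²) = 34.14 W m⁻².
T₂ = [S(1−α₂)/(4σ)]^(1/4) = [34.14·0.371/(4σ)]^(1/4) = 86.45 K.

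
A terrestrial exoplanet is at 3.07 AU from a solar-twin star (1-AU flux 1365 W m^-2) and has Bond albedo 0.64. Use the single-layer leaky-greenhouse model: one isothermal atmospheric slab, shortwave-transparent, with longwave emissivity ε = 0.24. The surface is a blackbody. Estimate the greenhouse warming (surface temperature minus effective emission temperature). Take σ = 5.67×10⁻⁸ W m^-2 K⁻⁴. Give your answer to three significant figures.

4.00 K

Irradiance scales as 1/d², so S = 1365 W m^-2 × (1/3.07)² = 144.8 W m^-2.
At the top of the atmosphere, σT_e⁴ = S(1−α)/4 = 13.03 W m^-2, giving T_e = 123.1 K.
Surface balance with a leaky layer gives σT_s⁴ = σT_e⁴·2/(2−ε), so T_s = T_e·[2/(2−0.24)]^(1/4) = 127.1 K.
Greenhouse warming: T_s − T_e = 3.999 K.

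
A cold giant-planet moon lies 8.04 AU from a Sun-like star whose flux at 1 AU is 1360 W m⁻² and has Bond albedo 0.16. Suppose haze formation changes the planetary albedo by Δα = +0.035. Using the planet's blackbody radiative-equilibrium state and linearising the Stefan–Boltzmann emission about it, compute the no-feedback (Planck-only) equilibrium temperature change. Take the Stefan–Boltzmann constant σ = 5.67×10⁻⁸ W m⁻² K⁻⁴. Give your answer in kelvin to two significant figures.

Flux at the orbit: S = 1360/(8.04)² = 21.04 W m⁻².
Unperturbed T_e = [21.04·(1−0.16)/(4σ)]^¼ = 93.95 K.
ΔF = −(S/4)Δα = −(21.04/4)×(+0.035) = -0.1841 W m⁻².
Linearising σT⁴ gives d(σT⁴)/dT = 4σT_e³ = 0.1881 W m⁻² per K.
ΔT₀ = ΔF/λ_P = -0.1841/0.1881 = -0.979 K.

-0.98 K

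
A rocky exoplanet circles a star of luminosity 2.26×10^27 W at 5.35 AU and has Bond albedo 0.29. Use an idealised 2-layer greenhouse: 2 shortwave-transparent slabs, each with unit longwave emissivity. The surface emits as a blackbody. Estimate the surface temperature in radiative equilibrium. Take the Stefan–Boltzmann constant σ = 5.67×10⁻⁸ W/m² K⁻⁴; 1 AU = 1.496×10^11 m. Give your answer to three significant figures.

227 kelvin

d = 5.35 × 1.496×10^11 m = 8.004×10^11 m.
Spreading L over a sphere of radius d: S = 2.26×10^27/(4π·8.00×10^11²) = 280.8 W/m².
Top-of-atmosphere balance: σT_e⁴ = S(1−α)/4 = 49.83 W/m² → T_e = 172.2 K.
With N = 2 opaque layers, T_s = (N+1)^(1/4)·T_e = 3^(1/4)·172.2 = 226.6 K.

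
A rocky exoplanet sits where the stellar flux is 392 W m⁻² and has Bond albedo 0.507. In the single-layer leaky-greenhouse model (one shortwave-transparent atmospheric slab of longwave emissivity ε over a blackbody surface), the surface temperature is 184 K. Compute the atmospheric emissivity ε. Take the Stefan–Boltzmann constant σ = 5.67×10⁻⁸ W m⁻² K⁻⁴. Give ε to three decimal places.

0.513

TOA balance gives T_e = 170.9 K.
T_s⁴ = T_e⁴·2/(2−ε) → ε = 2 − 2(T_e/T_s)⁴ = 2 − 2·(170.9/184)⁴ = 0.5132.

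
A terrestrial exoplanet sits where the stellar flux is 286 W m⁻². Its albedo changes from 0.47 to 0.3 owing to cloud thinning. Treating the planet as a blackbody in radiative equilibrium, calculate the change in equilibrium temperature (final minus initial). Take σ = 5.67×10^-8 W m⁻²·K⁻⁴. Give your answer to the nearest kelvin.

Initial: T₁ = [S(1−0.47)/(4σ)]^(1/4) = 160.8 K.
After:  T₂ = [286.0·0.7/(4σ)]^(1/4) = 172.4 K.
ΔT = T₂ − T₁ = 11.58 K.

12 K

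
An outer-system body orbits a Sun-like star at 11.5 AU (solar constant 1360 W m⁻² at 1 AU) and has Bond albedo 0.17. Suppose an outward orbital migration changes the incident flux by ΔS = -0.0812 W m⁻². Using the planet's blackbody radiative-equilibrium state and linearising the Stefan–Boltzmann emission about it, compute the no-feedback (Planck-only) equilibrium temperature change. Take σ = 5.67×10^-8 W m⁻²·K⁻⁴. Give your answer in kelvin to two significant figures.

Irradiance scales as 1/d², so S = 1360 W m⁻² × (1/11.5)² = 10.28 W m⁻².
Reference equilibrium: T_e = [S(1−α)/(4σ)]^(1/4) = 78.32 K.
ΔF = Δ[S(1−α)]/4 = (1−0.17)·-0.0812/4 = -0.01685 W m⁻².
The Planck feedback parameter is 4σT_e³ = 0.1090 W m⁻²/K.
ΔT₀ = ΔF/λ_P = -0.01685/0.1090 = -0.155 K.

-0.15 kelvin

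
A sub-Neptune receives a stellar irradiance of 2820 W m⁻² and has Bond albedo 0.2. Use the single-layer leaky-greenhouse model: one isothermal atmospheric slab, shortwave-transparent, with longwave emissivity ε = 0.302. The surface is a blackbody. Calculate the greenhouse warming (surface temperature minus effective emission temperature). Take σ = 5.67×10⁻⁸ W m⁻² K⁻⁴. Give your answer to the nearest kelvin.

The planet radiates to space at T_e = [S(1−α)/(4σ)]^(1/4) = 315.8 K.
For a single slab of emissivity ε, T_s⁴ = 2T_e⁴/(2−ε); thus T_s = 315.8·(1.178)^(1/4) = 329.0 K.
T_s − T_e = 329.0 − 315.8 = 13.19 K.

13 K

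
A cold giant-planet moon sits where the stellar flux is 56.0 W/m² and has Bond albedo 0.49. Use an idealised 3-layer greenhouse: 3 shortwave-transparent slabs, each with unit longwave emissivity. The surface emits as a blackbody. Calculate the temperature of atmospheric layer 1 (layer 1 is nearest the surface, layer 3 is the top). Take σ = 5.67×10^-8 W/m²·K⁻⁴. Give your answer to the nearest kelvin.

The effective emission temperature is T_e = [S(1−α)/(4σ)]^¼ = 105.9 K.
Each opaque layer satisfies 2T_j⁴ = T_{j−1}⁴ + T_{j+1}⁴, giving T_k⁴ = (N+1−k)T_e⁴.
T_1 = (3)^(1/4)·105.9 = 139.4 K.

139 K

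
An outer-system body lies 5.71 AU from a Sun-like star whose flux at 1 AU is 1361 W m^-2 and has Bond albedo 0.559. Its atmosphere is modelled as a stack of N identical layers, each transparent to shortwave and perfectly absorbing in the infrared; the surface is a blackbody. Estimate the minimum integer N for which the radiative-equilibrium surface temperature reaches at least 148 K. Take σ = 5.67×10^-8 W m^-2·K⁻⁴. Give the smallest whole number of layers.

5

By the inverse-square law, S = 1361/5.71² = 41.74 W m^-2.
Top-of-atmosphere balance: σT_e⁴ = S(1−α)/4 = 4.602 W m^-2 → T_e = 94.92 K.
T_s = (N+1)^(1/4)·T_e ≥ 148 K requires N+1 ≥ (T_s/T_e)⁴ = (148/94.92)⁴ = 5.911.
The minimum whole number is N = 5.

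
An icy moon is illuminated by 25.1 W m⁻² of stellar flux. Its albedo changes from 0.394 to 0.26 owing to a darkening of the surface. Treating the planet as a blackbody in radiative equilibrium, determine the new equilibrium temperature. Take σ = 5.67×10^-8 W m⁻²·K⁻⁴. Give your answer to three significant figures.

95.1 K

T₂ = [S(1−α₂)/(4σ)]^(1/4) = [25.10·0.74/(4σ)]^(1/4) = 95.13 K.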